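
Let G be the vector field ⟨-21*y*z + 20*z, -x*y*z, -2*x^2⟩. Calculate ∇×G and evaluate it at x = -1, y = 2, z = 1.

(∇×G)₁ = ∂G₃/∂y − ∂G₂/∂z = x*y
(∇×G)₂ = ∂G₁/∂z − ∂G₃/∂x = 4*x - 21*y + 20
(∇×G)₃ = ∂G₂/∂x − ∂G₁/∂y = -y*z + 21*z
∇×G = (x*y, 4*x - 21*y + 20, -y*z + 21*z)
At (-1, 2, 1): (-2, -26, 19).

(-2, -26, 19)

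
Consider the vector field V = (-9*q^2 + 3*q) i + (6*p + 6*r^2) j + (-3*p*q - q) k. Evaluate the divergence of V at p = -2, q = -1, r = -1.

0

∂V₁/∂p = 0
∂V₂/∂q = 0
∂V₃/∂r = 0
∇·V = 0
At (-2, -1, -1): 0.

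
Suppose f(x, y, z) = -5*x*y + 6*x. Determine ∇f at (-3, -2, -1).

∂f/∂x = -5*y + 6
∂f/∂y = -5*x
∂f/∂z = 0
∇f = (-5*y + 6, -5*x, 0)
At (-3, -2, -1): (16, 15, 0).

(16, 15, 0)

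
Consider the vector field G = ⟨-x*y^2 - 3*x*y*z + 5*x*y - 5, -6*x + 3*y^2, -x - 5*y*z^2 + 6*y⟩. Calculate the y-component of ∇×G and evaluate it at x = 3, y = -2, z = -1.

19

(∇×G)_2 = ∂G₁/∂z − ∂G₃/∂x
= -3*x*y − (-1)
= -3*x*y + 1
At (3, -2, -1): 19.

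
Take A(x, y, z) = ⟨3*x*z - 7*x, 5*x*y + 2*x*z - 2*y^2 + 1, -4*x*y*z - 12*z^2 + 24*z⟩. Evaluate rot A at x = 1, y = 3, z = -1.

(∇×A)₁ = ∂A₃/∂y − ∂A₂/∂z = -4*x*z - 2*x
(∇×A)₂ = ∂A₁/∂z − ∂A₃/∂x = 3*x + 4*y*z
(∇×A)₃ = ∂A₂/∂x − ∂A₁/∂y = 5*y + 2*z
∇×A = (-4*x*z - 2*x, 3*x + 4*y*z, 5*y + 2*z)
At (1, 3, -1): (2, -9, 13).

(2, -9, 13)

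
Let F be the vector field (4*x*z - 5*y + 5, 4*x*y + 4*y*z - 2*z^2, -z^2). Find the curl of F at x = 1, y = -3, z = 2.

(∇×F)₁ = ∂F₃/∂y − ∂F₂/∂z = -4*y + 4*z
(∇×F)₂ = ∂F₁/∂z − ∂F₃/∂x = 4*x
(∇×F)₃ = ∂F₂/∂x − ∂F₁/∂y = 4*y + 5
∇×F = (-4*y + 4*z, 4*x, 4*y + 5)
At (1, -3, 2): (20, 4, -7).

(20, 4, -7)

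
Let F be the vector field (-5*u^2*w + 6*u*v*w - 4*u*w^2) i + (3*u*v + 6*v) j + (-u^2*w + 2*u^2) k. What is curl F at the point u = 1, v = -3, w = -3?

(0, -9, 9)

(∇×F)₁ = ∂F₃/∂v − ∂F₂/∂w = 0
(∇×F)₂ = ∂F₁/∂w − ∂F₃/∂u = -5*u^2 + 6*u*v - 6*u*w - 4*u
(∇×F)₃ = ∂F₂/∂u − ∂F₁/∂v = -6*u*w + 3*v
∇×F = (0, -5*u^2 + 6*u*v - 6*u*w - 4*u, -6*u*w + 3*v)
At (1, -3, -3): (0, -9, 9).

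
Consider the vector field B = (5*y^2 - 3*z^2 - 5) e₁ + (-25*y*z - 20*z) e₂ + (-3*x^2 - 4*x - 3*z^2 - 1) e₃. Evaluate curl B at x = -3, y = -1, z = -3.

(∇×B)₁ = ∂B₃/∂y − ∂B₂/∂z = 25*y + 20
(∇×B)₂ = ∂B₁/∂z − ∂B₃/∂x = 6*x - 6*z + 4
(∇×B)₃ = ∂B₂/∂x − ∂B₁/∂y = -10*y
∇×B = (25*y + 20, 6*x - 6*z + 4, -10*y)
At (-3, -1, -3): (-5, 4, 10).

(-5, 4, 10)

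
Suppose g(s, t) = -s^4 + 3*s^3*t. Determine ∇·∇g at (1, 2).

24

∂²g/∂s² = 6*s*(-2*s + 3*t)
∂²g/∂t² = 0
∇²g = -12*s^2 + 18*s*t
At (1, 2): 24.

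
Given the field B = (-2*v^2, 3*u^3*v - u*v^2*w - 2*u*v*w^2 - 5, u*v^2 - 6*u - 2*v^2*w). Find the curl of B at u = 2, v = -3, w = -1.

(∇×B)₁ = ∂B₃/∂v − ∂B₂/∂w = u*v^2 + 4*u*v*w + 2*u*v - 4*v*w
(∇×B)₂ = ∂B₁/∂w − ∂B₃/∂u = -v^2 + 6
(∇×B)₃ = ∂B₂/∂u − ∂B₁/∂v = 9*u^2*v - v^2*w - 2*v*w^2 + 4*v
∇×B = (u*v^2 + 4*u*v*w + 2*u*v - 4*v*w, -v^2 + 6, 9*u^2*v - v^2*w - 2*v*w^2 + 4*v)
At (2, -3, -1): (18, -3, -105).

(18, -3, -105)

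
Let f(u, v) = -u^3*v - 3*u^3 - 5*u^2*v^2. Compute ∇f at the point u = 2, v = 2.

(-140, -88)

∂f/∂u = -3*u^2*v - 9*u^2 - 10*u*v^2
∂f/∂v = -u^3 - 10*u^2*v
∇f = (-3*u^2*v - 9*u^2 - 10*u*v^2, -u^3 - 10*u^2*v)
At (2, 2): (-140, -88).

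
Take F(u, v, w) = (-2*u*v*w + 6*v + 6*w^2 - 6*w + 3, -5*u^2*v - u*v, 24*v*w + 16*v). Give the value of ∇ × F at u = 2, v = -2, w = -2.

(-32, -22, 28)

(∇×F)₁ = ∂F₃/∂v − ∂F₂/∂w = 24*w + 16
(∇×F)₂ = ∂F₁/∂w − ∂F₃/∂u = -2*u*v + 12*w - 6
(∇×F)₃ = ∂F₂/∂u − ∂F₁/∂v = -10*u*v + 2*u*w - v - 6
∇×F = (24*w + 16, -2*u*v + 12*w - 6, -10*u*v + 2*u*w - v - 6)
At (2, -2, -2): (-32, -22, 28).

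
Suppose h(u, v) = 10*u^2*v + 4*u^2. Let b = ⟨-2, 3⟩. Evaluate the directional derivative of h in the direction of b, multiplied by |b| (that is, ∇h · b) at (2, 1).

8

∂h/∂u = 20*u*v + 8*u
∂h/∂v = 10*u^2
∇h at (2, 1) = (56, 40)
∇h · b = (56)(-2) + (40)(3) = 8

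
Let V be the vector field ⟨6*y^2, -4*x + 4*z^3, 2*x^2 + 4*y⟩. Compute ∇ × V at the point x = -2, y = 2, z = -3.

(-104, 8, -28)

(∇×V)₁ = ∂V₃/∂y − ∂V₂/∂z = -12*z^2 + 4
(∇×V)₂ = ∂V₁/∂z − ∂V₃/∂x = -4*x
(∇×V)₃ = ∂V₂/∂x − ∂V₁/∂y = -12*y - 4
∇×V = (-12*z^2 + 4, -4*x, -12*y - 4)
At (-2, 2, -3): (-104, 8, -28).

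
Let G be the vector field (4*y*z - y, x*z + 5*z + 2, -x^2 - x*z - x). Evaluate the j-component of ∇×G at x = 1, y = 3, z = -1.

14

(∇×G)_2 = ∂G₁/∂z − ∂G₃/∂x
= 4*y − (-2*x - z - 1)
= 2*x + 4*y + z + 1
At (1, 3, -1): 14.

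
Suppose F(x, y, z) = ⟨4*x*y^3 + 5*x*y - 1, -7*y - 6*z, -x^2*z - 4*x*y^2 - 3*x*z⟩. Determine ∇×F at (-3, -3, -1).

(-66, 39, 339)

(∇×F)₁ = ∂F₃/∂y − ∂F₂/∂z = -8*x*y + 6
(∇×F)₂ = ∂F₁/∂z − ∂F₃/∂x = 2*x*z + 4*y^2 + 3*z
(∇×F)₃ = ∂F₂/∂x − ∂F₁/∂y = -12*x*y^2 - 5*x
∇×F = (-8*x*y + 6, 2*x*z + 4*y^2 + 3*z, -12*x*y^2 - 5*x)
At (-3, -3, -1): (-66, 39, 339).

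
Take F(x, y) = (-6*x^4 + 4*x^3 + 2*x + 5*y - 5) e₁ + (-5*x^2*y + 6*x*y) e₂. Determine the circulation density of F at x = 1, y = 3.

-17

∂F₂/∂x = -10*x*y + 6*y
∂F₁/∂y = 5
Scalar curl = -10*x*y + 6*y - 5
At (1, 3): -17.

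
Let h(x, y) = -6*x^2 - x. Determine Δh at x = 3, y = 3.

∂²h/∂x² = -12
∂²h/∂y² = 0
∇²h = -12
At (3, 3): -12.

-12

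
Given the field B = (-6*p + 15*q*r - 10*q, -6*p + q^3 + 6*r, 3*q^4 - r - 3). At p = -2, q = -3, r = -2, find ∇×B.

(∇×B)₁ = ∂B₃/∂q − ∂B₂/∂r = 12*q^3 - 6
(∇×B)₂ = ∂B₁/∂r − ∂B₃/∂p = 15*q
(∇×B)₃ = ∂B₂/∂p − ∂B₁/∂q = -15*r + 4
∇×B = (12*q^3 - 6, 15*q, -15*r + 4)
At (-2, -3, -2): (-330, -45, 34).

(-330, -45, 34)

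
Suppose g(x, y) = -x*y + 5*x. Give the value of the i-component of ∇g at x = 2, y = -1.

6

(∇g)_1 = ∂g/∂x = -y + 5
At (2, -1): 6.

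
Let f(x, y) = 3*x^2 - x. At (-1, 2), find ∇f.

∂f/∂x = 6*x - 1
∂f/∂y = 0
∇f = (6*x - 1, 0)
At (-1, 2): (-7, 0).

(-7, 0)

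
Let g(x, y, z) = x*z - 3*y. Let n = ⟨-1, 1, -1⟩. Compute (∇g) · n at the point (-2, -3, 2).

∂g/∂x = z
∂g/∂y = -3
∂g/∂z = x
∇g at (-2, -3, 2) = (2, -3, -2)
∇g · n = (2)(-1) + (-3)(1) + (-2)(-1) = -3

-3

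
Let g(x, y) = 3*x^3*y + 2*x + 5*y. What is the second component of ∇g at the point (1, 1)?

(∇g)_2 = ∂g/∂y = 3*x^3 + 5
At (1, 1): 8.

8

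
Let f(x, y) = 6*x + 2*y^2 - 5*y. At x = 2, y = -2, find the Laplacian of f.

4

∂²f/∂x² = 0
∂²f/∂y² = 4
∇²f = 4
At (2, -2): 4.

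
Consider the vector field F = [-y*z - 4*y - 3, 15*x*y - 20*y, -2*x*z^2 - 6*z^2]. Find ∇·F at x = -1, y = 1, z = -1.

∂F₁/∂x = 0
∂F₂/∂y = 15*x - 20
∂F₃/∂z = -4*x*z - 12*z
∇·F = -4*x*z + 15*x - 12*z - 20
At (-1, 1, -1): -27.

-27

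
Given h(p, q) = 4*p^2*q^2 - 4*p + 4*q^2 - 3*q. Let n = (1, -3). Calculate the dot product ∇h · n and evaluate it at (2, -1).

141

∂h/∂p = 8*p*q^2 - 4
∂h/∂q = 8*p^2*q + 8*q - 3
∇h at (2, -1) = (12, -43)
∇h · n = (12)(1) + (-43)(-3) = 141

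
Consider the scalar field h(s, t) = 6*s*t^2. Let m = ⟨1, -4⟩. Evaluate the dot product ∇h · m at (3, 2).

-264

∂h/∂s = 6*t^2
∂h/∂t = 12*s*t
∇h at (3, 2) = (24, 72)
∇h · m = (24)(1) + (72)(-4) = -264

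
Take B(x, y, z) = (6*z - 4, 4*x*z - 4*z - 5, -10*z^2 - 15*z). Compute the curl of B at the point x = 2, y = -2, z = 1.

(-4, 6, 4)

(∇×B)₁ = ∂B₃/∂y − ∂B₂/∂z = -4*x + 4
(∇×B)₂ = ∂B₁/∂z − ∂B₃/∂x = 6
(∇×B)₃ = ∂B₂/∂x − ∂B₁/∂y = 4*z
∇×B = (-4*x + 4, 6, 4*z)
At (2, -2, 1): (-4, 6, 4).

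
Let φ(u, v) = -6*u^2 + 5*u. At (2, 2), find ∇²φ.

∂²φ/∂u² = -12
∂²φ/∂v² = 0
∇²φ = -12
At (2, 2): -12.

-12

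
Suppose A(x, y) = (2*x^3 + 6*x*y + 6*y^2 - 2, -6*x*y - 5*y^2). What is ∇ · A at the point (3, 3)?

24

∂A₁/∂x = 6*x^2 + 6*y
∂A₂/∂y = -6*x - 10*y
∇·A = 6*x^2 - 6*x - 4*y
At (3, 3): 24.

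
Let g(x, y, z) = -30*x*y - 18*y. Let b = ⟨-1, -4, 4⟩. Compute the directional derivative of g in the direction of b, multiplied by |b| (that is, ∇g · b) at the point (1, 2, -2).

∂g/∂x = -30*y
∂g/∂y = -30*x - 18
∂g/∂z = 0
∇g at (1, 2, -2) = (-60, -48, 0)
∇g · b = (-60)(-1) + (-48)(-4) + (0)(4) = 252

252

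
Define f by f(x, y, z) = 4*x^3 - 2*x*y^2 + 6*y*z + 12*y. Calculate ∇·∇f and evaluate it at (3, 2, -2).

60

∂²f/∂x² = 24*x
∂²f/∂y² = -4*x
∂²f/∂z² = 0
∇²f = 20*x
At (3, 2, -2): 60.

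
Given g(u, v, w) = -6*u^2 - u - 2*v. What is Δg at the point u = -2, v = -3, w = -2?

-12

∂²g/∂u² = -12
∂²g/∂v² = 0
∂²g/∂w² = 0
∇²g = -12
At (-2, -3, -2): -12.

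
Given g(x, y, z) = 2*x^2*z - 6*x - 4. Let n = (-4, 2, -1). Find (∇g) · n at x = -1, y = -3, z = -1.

6

∂g/∂x = 4*x*z - 6
∂g/∂y = 0
∂g/∂z = 2*x^2
∇g at (-1, -3, -1) = (-2, 0, 2)
∇g · n = (-2)(-4) + (0)(2) + (2)(-1) = 6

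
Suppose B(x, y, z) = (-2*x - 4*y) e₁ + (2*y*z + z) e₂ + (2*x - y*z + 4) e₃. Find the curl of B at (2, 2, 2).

(∇×B)₁ = ∂B₃/∂y − ∂B₂/∂z = -2*y - z - 1
(∇×B)₂ = ∂B₁/∂z − ∂B₃/∂x = -2
(∇×B)₃ = ∂B₂/∂x − ∂B₁/∂y = 4
∇×B = (-2*y - z - 1, -2, 4)
At (2, 2, 2): (-7, -2, 4).

(-7, -2, 4)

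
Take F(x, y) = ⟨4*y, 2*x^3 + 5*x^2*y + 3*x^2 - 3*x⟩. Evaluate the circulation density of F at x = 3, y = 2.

∂F₂/∂x = 6*x^2 + 10*x*y + 6*x - 3
∂F₁/∂y = 4
Scalar curl = 6*x^2 + 10*x*y + 6*x - 7
At (3, 2): 125.

125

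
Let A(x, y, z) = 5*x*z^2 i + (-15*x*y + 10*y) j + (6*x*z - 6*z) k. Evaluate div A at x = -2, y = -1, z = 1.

27

∂A₁/∂x = 5*z^2
∂A₂/∂y = -15*x + 10
∂A₃/∂z = 6*x - 6
∇·A = -9*x + 5*z^2 + 4
At (-2, -1, 1): 27.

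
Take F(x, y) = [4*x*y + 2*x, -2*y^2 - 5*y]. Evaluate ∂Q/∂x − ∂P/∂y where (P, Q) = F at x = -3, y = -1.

∂F₂/∂x = 0
∂F₁/∂y = 4*x
Scalar curl = -4*x
At (-3, -1): 12.

12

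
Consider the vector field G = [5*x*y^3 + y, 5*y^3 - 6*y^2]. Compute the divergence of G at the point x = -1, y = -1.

∂G₁/∂x = 5*y^3
∂G₂/∂y = 15*y^2 - 12*y
∇·G = 5*y^3 + 15*y^2 - 12*y
At (-1, -1): 22.

22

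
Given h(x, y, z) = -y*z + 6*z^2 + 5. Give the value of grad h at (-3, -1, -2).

(0, 2, -23)

∂h/∂x = 0
∂h/∂y = -z
∂h/∂z = -y + 12*z
∇h = (0, -z, -y + 12*z)
At (-3, -1, -2): (0, 2, -23).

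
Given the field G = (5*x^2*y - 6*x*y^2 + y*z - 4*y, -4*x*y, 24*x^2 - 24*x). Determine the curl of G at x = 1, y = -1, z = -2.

(0, -25, -7)

(∇×G)₁ = ∂G₃/∂y − ∂G₂/∂z = 0
(∇×G)₂ = ∂G₁/∂z − ∂G₃/∂x = -48*x + y + 24
(∇×G)₃ = ∂G₂/∂x − ∂G₁/∂y = -5*x^2 + 12*x*y - 4*y - z + 4
∇×G = (0, -48*x + y + 24, -5*x^2 + 12*x*y - 4*y - z + 4)
At (1, -1, -2): (0, -25, -7).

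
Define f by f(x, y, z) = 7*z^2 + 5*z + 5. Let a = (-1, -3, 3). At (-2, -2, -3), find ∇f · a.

-111

∂f/∂x = 0
∂f/∂y = 0
∂f/∂z = 14*z + 5
∇f at (-2, -2, -3) = (0, 0, -37)
∇f · a = (0)(-1) + (0)(-3) + (-37)(3) = -111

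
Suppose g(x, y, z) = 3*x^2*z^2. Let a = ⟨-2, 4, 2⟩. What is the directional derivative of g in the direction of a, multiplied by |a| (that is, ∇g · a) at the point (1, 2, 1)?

0

∂g/∂x = 6*x*z^2
∂g/∂y = 0
∂g/∂z = 6*x^2*z
∇g at (1, 2, 1) = (6, 0, 6)
∇g · a = (6)(-2) + (0)(4) + (6)(2) = 0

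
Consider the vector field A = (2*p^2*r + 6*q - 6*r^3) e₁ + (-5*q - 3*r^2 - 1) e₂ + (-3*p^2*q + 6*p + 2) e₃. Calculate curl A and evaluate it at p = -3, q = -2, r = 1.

(-21, 30, -6)

(∇×A)₁ = ∂A₃/∂q − ∂A₂/∂r = -3*p^2 + 6*r
(∇×A)₂ = ∂A₁/∂r − ∂A₃/∂p = 2*p^2 + 6*p*q - 18*r^2 - 6
(∇×A)₃ = ∂A₂/∂p − ∂A₁/∂q = -6
∇×A = (-3*p^2 + 6*r, 2*p^2 + 6*p*q - 18*r^2 - 6, -6)
At (-3, -2, 1): (-21, 30, -6).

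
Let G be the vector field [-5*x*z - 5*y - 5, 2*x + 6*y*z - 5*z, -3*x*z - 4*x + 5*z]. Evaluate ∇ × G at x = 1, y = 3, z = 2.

(∇×G)₁ = ∂G₃/∂y − ∂G₂/∂z = -6*y + 5
(∇×G)₂ = ∂G₁/∂z − ∂G₃/∂x = -5*x + 3*z + 4
(∇×G)₃ = ∂G₂/∂x − ∂G₁/∂y = 7
∇×G = (-6*y + 5, -5*x + 3*z + 4, 7)
At (1, 3, 2): (-13, 5, 7).

(-13, 5, 7)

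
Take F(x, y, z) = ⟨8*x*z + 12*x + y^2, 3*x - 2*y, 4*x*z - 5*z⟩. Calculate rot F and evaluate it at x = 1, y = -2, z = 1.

(∇×F)₁ = ∂F₃/∂y − ∂F₂/∂z = 0
(∇×F)₂ = ∂F₁/∂z − ∂F₃/∂x = 8*x - 4*z
(∇×F)₃ = ∂F₂/∂x − ∂F₁/∂y = -2*y + 3
∇×F = (0, 8*x - 4*z, -2*y + 3)
At (1, -2, 1): (0, 4, 7).

(0, 4, 7)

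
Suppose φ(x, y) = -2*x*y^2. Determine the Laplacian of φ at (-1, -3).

∂²φ/∂x² = 0
∂²φ/∂y² = -4*x
∇²φ = -4*x
At (-1, -3): 4.

4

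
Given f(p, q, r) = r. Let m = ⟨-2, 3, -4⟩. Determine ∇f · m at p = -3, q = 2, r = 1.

-4

∂f/∂p = 0
∂f/∂q = 0
∂f/∂r = 1
∇f at (-3, 2, 1) = (0, 0, 1)
∇f · m = (0)(-2) + (0)(3) + (1)(-4) = -4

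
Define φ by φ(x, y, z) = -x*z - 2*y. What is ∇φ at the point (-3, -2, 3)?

∂φ/∂x = -z
∂φ/∂y = -2
∂φ/∂z = -x
∇φ = (-z, -2, -x)
At (-3, -2, 3): (-3, -2, 3).

(-3, -2, 3)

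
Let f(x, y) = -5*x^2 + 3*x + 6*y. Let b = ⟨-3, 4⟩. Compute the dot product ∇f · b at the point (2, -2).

75

∂f/∂x = -10*x + 3
∂f/∂y = 6
∇f at (2, -2) = (-17, 6)
∇f · b = (-17)(-3) + (6)(4) = 75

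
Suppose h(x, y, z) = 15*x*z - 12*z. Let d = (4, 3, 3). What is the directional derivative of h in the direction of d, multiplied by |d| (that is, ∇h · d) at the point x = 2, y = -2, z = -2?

-66

∂h/∂x = 15*z
∂h/∂y = 0
∂h/∂z = 15*x - 12
∇h at (2, -2, -2) = (-30, 0, 18)
∇h · d = (-30)(4) + (0)(3) + (18)(3) = -66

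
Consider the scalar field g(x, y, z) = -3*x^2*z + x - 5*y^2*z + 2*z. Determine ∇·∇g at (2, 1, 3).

∂²g/∂x² = -6*z
∂²g/∂y² = -10*z
∂²g/∂z² = 0
∇²g = -16*z
At (2, 1, 3): -48.

-48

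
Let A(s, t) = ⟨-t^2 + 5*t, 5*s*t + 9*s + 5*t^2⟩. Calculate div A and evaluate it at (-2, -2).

-30

∂A₁/∂s = 0
∂A₂/∂t = 5*s + 10*t
∇·A = 5*s + 10*t
At (-2, -2): -30.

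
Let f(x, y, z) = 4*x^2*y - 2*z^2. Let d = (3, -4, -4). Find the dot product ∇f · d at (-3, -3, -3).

∂f/∂x = 8*x*y
∂f/∂y = 4*x^2
∂f/∂z = -4*z
∇f at (-3, -3, -3) = (72, 36, 12)
∇f · d = (72)(3) + (36)(-4) + (12)(-4) = 24

24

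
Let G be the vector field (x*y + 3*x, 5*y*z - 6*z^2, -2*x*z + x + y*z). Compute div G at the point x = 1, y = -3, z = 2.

∂G₁/∂x = y + 3
∂G₂/∂y = 5*z
∂G₃/∂z = -2*x + y
∇·G = -2*x + 2*y + 5*z + 3
At (1, -3, 2): 5.

5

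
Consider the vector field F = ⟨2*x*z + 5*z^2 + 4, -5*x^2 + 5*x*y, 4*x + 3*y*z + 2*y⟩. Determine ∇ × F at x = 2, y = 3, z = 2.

(8, 20, -5)

(∇×F)₁ = ∂F₃/∂y − ∂F₂/∂z = 3*z + 2
(∇×F)₂ = ∂F₁/∂z − ∂F₃/∂x = 2*x + 10*z - 4
(∇×F)₃ = ∂F₂/∂x − ∂F₁/∂y = -10*x + 5*y
∇×F = (3*z + 2, 2*x + 10*z - 4, -10*x + 5*y)
At (2, 3, 2): (8, 20, -5).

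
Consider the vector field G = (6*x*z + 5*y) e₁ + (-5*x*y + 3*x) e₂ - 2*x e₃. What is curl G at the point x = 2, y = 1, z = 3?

(∇×G)₁ = ∂G₃/∂y − ∂G₂/∂z = 0
(∇×G)₂ = ∂G₁/∂z − ∂G₃/∂x = 6*x + 2
(∇×G)₃ = ∂G₂/∂x − ∂G₁/∂y = -5*y - 2
∇×G = (0, 6*x + 2, -5*y - 2)
At (2, 1, 3): (0, 14, -7).

(0, 14, -7)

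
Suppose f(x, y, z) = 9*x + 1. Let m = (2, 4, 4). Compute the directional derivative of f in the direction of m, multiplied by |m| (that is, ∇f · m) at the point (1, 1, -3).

∂f/∂x = 9
∂f/∂y = 0
∂f/∂z = 0
∇f at (1, 1, -3) = (9, 0, 0)
∇f · m = (9)(2) + (0)(4) + (0)(4) = 18

18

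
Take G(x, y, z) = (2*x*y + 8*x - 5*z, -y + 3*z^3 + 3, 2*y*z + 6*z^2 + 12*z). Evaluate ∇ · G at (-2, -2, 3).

47

∂G₁/∂x = 2*y + 8
∂G₂/∂y = -1
∂G₃/∂z = 2*y + 12*z + 12
∇·G = 4*y + 12*z + 19
At (-2, -2, 3): 47.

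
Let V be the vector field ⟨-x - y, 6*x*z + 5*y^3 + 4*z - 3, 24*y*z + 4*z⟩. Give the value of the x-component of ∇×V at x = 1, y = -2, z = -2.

(∇×V)_1 = ∂V₃/∂y − ∂V₂/∂z
= 24*z − (6*x + 4)
= -6*x + 24*z - 4
At (1, -2, -2): -58.

-58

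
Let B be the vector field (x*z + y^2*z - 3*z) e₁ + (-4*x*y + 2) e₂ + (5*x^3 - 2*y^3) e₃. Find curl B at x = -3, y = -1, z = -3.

(∇×B)₁ = ∂B₃/∂y − ∂B₂/∂z = -6*y^2
(∇×B)₂ = ∂B₁/∂z − ∂B₃/∂x = -15*x^2 + x + y^2 - 3
(∇×B)₃ = ∂B₂/∂x − ∂B₁/∂y = -2*y*z - 4*y
∇×B = (-6*y^2, -15*x^2 + x + y^2 - 3, -2*y*z - 4*y)
At (-3, -1, -3): (-6, -140, -2).

(-6, -140, -2)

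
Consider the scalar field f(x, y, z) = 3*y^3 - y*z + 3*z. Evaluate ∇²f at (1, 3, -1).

54

∂²f/∂x² = 0
∂²f/∂y² = 18*y
∂²f/∂z² = 0
∇²f = 18*y
At (1, 3, -1): 54.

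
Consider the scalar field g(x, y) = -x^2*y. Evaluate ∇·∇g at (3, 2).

-4

∂²g/∂x² = -2*y
∂²g/∂y² = 0
∇²g = -2*y
At (3, 2): -4.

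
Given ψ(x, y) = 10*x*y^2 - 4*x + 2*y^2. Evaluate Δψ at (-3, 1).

∂²ψ/∂x² = 0
∂²ψ/∂y² = 4*(5*x + 1)
∇²ψ = 20*x + 4
At (-3, 1): -56.

-56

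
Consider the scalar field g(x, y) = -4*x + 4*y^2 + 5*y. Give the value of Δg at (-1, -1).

8

∂²g/∂x² = 0
∂²g/∂y² = 8
∇²g = 8
At (-1, -1): 8.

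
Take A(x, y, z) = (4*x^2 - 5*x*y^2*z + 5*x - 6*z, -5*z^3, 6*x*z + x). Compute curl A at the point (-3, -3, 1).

(15, 122, 90)

(∇×A)₁ = ∂A₃/∂y − ∂A₂/∂z = 15*z^2
(∇×A)₂ = ∂A₁/∂z − ∂A₃/∂x = -5*x*y^2 - 6*z - 7
(∇×A)₃ = ∂A₂/∂x − ∂A₁/∂y = 10*x*y*z
∇×A = (15*z^2, -5*x*y^2 - 6*z - 7, 10*x*y*z)
At (-3, -3, 1): (15, 122, 90).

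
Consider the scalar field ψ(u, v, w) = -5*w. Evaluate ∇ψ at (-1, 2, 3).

∂ψ/∂u = 0
∂ψ/∂v = 0
∂ψ/∂w = -5
∇ψ = (0, 0, -5)
At (-1, 2, 3): (0, 0, -5).

(0, 0, -5)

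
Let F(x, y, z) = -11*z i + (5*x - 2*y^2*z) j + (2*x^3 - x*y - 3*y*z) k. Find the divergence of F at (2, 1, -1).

1

∂F₁/∂x = 0
∂F₂/∂y = -4*y*z
∂F₃/∂z = -3*y
∇·F = -4*y*z - 3*y
At (2, 1, -1): 1.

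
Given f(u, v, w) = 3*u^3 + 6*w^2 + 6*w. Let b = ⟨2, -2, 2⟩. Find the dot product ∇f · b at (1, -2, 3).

102

∂f/∂u = 9*u^2
∂f/∂v = 0
∂f/∂w = 12*w + 6
∇f at (1, -2, 3) = (9, 0, 42)
∇f · b = (9)(2) + (0)(-2) + (42)(2) = 102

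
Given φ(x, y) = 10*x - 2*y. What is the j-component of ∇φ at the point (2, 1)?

(∇φ)_2 = ∂φ/∂y = -2
At (2, 1): -2.

-2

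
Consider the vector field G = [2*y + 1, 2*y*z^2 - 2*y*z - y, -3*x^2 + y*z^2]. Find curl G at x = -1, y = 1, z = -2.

(14, -6, -2)

(∇×G)₁ = ∂G₃/∂y − ∂G₂/∂z = -4*y*z + 2*y + z^2
(∇×G)₂ = ∂G₁/∂z − ∂G₃/∂x = 6*x
(∇×G)₃ = ∂G₂/∂x − ∂G₁/∂y = -2
∇×G = (-4*y*z + 2*y + z^2, 6*x, -2)
At (-1, 1, -2): (14, -6, -2).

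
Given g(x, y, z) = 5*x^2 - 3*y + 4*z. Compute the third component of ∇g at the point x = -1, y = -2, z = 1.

4

(∇g)_3 = ∂g/∂z = 4
At (-1, -2, 1): 4.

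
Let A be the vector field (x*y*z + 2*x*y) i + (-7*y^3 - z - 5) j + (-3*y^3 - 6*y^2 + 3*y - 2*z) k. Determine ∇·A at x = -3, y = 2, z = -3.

∂A₁/∂x = y*z + 2*y
∂A₂/∂y = -21*y^2
∂A₃/∂z = -2
∇·A = -21*y^2 + y*z + 2*y - 2
At (-3, 2, -3): -88.

-88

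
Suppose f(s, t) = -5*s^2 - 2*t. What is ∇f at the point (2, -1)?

∂f/∂s = -10*s
∂f/∂t = -2
∇f = (-10*s, -2)
At (2, -1): (-20, -2).

(-20, -2)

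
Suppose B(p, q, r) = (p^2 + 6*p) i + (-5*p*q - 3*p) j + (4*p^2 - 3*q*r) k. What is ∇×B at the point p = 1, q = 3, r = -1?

(∇×B)₁ = ∂B₃/∂q − ∂B₂/∂r = -3*r
(∇×B)₂ = ∂B₁/∂r − ∂B₃/∂p = -8*p
(∇×B)₃ = ∂B₂/∂p − ∂B₁/∂q = -5*q - 3
∇×B = (-3*r, -8*p, -5*q - 3)
At (1, 3, -1): (3, -8, -18).

(3, -8, -18)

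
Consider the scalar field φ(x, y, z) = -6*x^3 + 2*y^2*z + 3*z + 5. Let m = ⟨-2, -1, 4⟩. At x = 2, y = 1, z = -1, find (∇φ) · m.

168

∂φ/∂x = -18*x^2
∂φ/∂y = 4*y*z
∂φ/∂z = 2*y^2 + 3
∇φ at (2, 1, -1) = (-72, -4, 5)
∇φ · m = (-72)(-2) + (-4)(-1) + (5)(4) = 168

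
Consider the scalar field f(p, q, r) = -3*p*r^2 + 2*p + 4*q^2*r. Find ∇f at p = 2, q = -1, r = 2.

(-10, -16, -20)

∂f/∂p = -3*r^2 + 2
∂f/∂q = 8*q*r
∂f/∂r = -6*p*r + 4*q^2
∇f = (-3*r^2 + 2, 8*q*r, -6*p*r + 4*q^2)
At (2, -1, 2): (-10, -16, -20).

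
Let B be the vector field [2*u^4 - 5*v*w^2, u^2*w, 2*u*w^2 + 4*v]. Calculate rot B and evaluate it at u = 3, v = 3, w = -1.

(∇×B)₁ = ∂B₃/∂v − ∂B₂/∂w = -u^2 + 4
(∇×B)₂ = ∂B₁/∂w − ∂B₃/∂u = -10*v*w - 2*w^2
(∇×B)₃ = ∂B₂/∂u − ∂B₁/∂v = 2*u*w + 5*w^2
∇×B = (-u^2 + 4, -10*v*w - 2*w^2, 2*u*w + 5*w^2)
At (3, 3, -1): (-5, 28, -1).

(-5, 28, -1)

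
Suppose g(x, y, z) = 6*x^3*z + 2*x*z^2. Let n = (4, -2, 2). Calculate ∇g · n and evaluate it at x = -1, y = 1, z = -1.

-68

∂g/∂x = 18*x^2*z + 2*z^2
∂g/∂y = 0
∂g/∂z = 6*x^3 + 4*x*z
∇g at (-1, 1, -1) = (-16, 0, -2)
∇g · n = (-16)(4) + (0)(-2) + (-2)(2) = -68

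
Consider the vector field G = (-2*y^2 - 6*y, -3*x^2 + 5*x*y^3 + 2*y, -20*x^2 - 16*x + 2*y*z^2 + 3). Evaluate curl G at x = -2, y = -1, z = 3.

(18, -64, 9)

(∇×G)₁ = ∂G₃/∂y − ∂G₂/∂z = 2*z^2
(∇×G)₂ = ∂G₁/∂z − ∂G₃/∂x = 40*x + 16
(∇×G)₃ = ∂G₂/∂x − ∂G₁/∂y = -6*x + 5*y^3 + 4*y + 6
∇×G = (2*z^2, 40*x + 16, -6*x + 5*y^3 + 4*y + 6)
At (-2, -1, 3): (18, -64, 9).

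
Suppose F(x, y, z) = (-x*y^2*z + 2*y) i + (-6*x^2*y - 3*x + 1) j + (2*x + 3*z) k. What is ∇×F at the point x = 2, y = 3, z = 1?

(∇×F)₁ = ∂F₃/∂y − ∂F₂/∂z = 0
(∇×F)₂ = ∂F₁/∂z − ∂F₃/∂x = -x*y^2 - 2
(∇×F)₃ = ∂F₂/∂x − ∂F₁/∂y = 2*x*y*z - 12*x*y - 5
∇×F = (0, -x*y^2 - 2, 2*x*y*z - 12*x*y - 5)
At (2, 3, 1): (0, -20, -65).

(0, -20, -65)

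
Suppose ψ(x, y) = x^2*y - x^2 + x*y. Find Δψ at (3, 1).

∂²ψ/∂x² = 2*(y - 1)
∂²ψ/∂y² = 0
∇²ψ = 2*y - 2
At (3, 1): 0.

0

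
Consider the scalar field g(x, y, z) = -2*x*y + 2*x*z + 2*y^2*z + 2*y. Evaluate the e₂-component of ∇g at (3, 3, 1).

8

(∇g)_2 = ∂g/∂y = -2*x + 4*y*z + 2
At (3, 3, 1): 8.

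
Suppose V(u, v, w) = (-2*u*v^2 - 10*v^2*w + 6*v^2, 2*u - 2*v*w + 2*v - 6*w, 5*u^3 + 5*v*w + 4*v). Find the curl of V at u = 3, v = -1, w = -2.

(∇×V)₁ = ∂V₃/∂v − ∂V₂/∂w = 2*v + 5*w + 10
(∇×V)₂ = ∂V₁/∂w − ∂V₃/∂u = -15*u^2 - 10*v^2
(∇×V)₃ = ∂V₂/∂u − ∂V₁/∂v = 4*u*v + 20*v*w - 12*v + 2
∇×V = (2*v + 5*w + 10, -15*u^2 - 10*v^2, 4*u*v + 20*v*w - 12*v + 2)
At (3, -1, -2): (-2, -145, 42).

(-2, -145, 42)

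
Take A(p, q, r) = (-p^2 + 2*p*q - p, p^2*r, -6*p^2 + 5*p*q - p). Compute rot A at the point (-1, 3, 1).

(∇×A)₁ = ∂A₃/∂q − ∂A₂/∂r = -p^2 + 5*p
(∇×A)₂ = ∂A₁/∂r − ∂A₃/∂p = 12*p - 5*q + 1
(∇×A)₃ = ∂A₂/∂p − ∂A₁/∂q = 2*p*r - 2*p
∇×A = (-p^2 + 5*p, 12*p - 5*q + 1, 2*p*r - 2*p)
At (-1, 3, 1): (-6, -26, 0).

(-6, -26, 0)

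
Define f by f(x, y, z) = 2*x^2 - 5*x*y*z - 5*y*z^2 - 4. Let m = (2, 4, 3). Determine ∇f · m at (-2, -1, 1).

14

∂f/∂x = 4*x - 5*y*z
∂f/∂y = -5*x*z - 5*z^2
∂f/∂z = -5*x*y - 10*y*z
∇f at (-2, -1, 1) = (-3, 5, 0)
∇f · m = (-3)(2) + (5)(4) + (0)(3) = 14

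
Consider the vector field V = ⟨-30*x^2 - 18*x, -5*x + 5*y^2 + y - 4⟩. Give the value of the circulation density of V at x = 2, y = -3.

-5

∂V₂/∂x = -5
∂V₁/∂y = 0
Scalar curl = -5
At (2, -3): -5.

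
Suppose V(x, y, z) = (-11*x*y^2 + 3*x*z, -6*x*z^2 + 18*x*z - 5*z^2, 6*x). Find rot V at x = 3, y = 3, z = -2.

(∇×V)₁ = ∂V₃/∂y − ∂V₂/∂z = 12*x*z - 18*x + 10*z
(∇×V)₂ = ∂V₁/∂z − ∂V₃/∂x = 3*x - 6
(∇×V)₃ = ∂V₂/∂x − ∂V₁/∂y = 22*x*y - 6*z^2 + 18*z
∇×V = (12*x*z - 18*x + 10*z, 3*x - 6, 22*x*y - 6*z^2 + 18*z)
At (3, 3, -2): (-146, 3, 138).

(-146, 3, 138)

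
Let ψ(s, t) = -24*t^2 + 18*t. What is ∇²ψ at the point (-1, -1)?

∂²ψ/∂s² = 0
∂²ψ/∂t² = -48
∇²ψ = -48
At (-1, -1): -48.

-48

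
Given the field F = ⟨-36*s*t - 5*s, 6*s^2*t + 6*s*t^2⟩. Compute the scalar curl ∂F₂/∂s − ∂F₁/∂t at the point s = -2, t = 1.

∂F₂/∂s = 12*s*t + 6*t^2
∂F₁/∂t = -36*s
Scalar curl = 12*s*t + 36*s + 6*t^2
At (-2, 1): -90.

-90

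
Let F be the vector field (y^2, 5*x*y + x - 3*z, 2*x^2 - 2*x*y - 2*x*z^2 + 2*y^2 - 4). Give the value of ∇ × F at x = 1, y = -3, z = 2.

(-11, -2, -8)

(∇×F)₁ = ∂F₃/∂y − ∂F₂/∂z = -2*x + 4*y + 3
(∇×F)₂ = ∂F₁/∂z − ∂F₃/∂x = -4*x + 2*y + 2*z^2
(∇×F)₃ = ∂F₂/∂x − ∂F₁/∂y = 3*y + 1
∇×F = (-2*x + 4*y + 3, -4*x + 2*y + 2*z^2, 3*y + 1)
At (1, -3, 2): (-11, -2, -8).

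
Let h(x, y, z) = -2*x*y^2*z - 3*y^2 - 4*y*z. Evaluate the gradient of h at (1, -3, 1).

(-18, 26, -6)

∂h/∂x = -2*y^2*z
∂h/∂y = -4*x*y*z - 6*y - 4*z
∂h/∂z = -2*x*y^2 - 4*y
∇h = (-2*y^2*z, -4*x*y*z - 6*y - 4*z, -2*x*y^2 - 4*y)
At (1, -3, 1): (-18, 26, -6).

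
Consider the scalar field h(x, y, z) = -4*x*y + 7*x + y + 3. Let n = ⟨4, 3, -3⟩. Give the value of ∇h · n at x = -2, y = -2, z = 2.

87

∂h/∂x = -4*y + 7
∂h/∂y = -4*x + 1
∂h/∂z = 0
∇h at (-2, -2, 2) = (15, 9, 0)
∇h · n = (15)(4) + (9)(3) + (0)(-3) = 87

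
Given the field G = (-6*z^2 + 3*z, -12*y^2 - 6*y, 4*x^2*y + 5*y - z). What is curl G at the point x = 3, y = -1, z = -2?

(41, 51, 0)

(∇×G)₁ = ∂G₃/∂y − ∂G₂/∂z = 4*x^2 + 5
(∇×G)₂ = ∂G₁/∂z − ∂G₃/∂x = -8*x*y - 12*z + 3
(∇×G)₃ = ∂G₂/∂x − ∂G₁/∂y = 0
∇×G = (4*x^2 + 5, -8*x*y - 12*z + 3, 0)
At (3, -1, -2): (41, 51, 0).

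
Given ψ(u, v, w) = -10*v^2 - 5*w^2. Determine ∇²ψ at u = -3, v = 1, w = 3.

-30

∂²ψ/∂u² = 0
∂²ψ/∂v² = -20
∂²ψ/∂w² = -10
∇²ψ = -30
At (-3, 1, 3): -30.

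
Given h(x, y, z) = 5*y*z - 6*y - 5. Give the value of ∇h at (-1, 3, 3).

(0, 9, 15)

∂h/∂x = 0
∂h/∂y = 5*z - 6
∂h/∂z = 5*y
∇h = (0, 5*z - 6, 5*y)
At (-1, 3, 3): (0, 9, 15).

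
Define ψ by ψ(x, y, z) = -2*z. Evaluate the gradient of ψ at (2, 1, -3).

∂ψ/∂x = 0
∂ψ/∂y = 0
∂ψ/∂z = -2
∇ψ = (0, 0, -2)
At (2, 1, -3): (0, 0, -2).

(0, 0, -2)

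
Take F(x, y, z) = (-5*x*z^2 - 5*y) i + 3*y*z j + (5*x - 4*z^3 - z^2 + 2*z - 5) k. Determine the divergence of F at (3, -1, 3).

-148

∂F₁/∂x = -5*z^2
∂F₂/∂y = 3*z
∂F₃/∂z = -12*z^2 - 2*z + 2
∇·F = -17*z^2 + z + 2
At (3, -1, 3): -148.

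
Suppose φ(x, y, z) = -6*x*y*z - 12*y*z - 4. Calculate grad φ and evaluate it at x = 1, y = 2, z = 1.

(-12, -18, -36)

∂φ/∂x = -6*y*z
∂φ/∂y = -6*x*z - 12*z
∂φ/∂z = -6*x*y - 12*y
∇φ = (-6*y*z, -6*x*z - 12*z, -6*x*y - 12*y)
At (1, 2, 1): (-12, -18, -36).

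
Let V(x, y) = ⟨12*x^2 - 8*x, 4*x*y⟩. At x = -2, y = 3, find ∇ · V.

∂V₁/∂x = 24*x - 8
∂V₂/∂y = 4*x
∇·V = 28*x - 8
At (-2, 3): -64.

-64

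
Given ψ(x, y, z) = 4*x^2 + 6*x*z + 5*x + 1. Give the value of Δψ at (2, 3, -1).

∂²ψ/∂x² = 8
∂²ψ/∂y² = 0
∂²ψ/∂z² = 0
∇²ψ = 8
At (2, 3, -1): 8.

8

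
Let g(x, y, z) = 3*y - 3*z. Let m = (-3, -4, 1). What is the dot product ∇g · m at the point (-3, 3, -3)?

∂g/∂x = 0
∂g/∂y = 3
∂g/∂z = -3
∇g at (-3, 3, -3) = (0, 3, -3)
∇g · m = (0)(-3) + (3)(-4) + (-3)(1) = -15

-15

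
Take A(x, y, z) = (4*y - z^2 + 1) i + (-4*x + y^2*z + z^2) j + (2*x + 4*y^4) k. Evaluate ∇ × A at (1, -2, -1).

(∇×A)₁ = ∂A₃/∂y − ∂A₂/∂z = 16*y^3 - y^2 - 2*z
(∇×A)₂ = ∂A₁/∂z − ∂A₃/∂x = -2*z - 2
(∇×A)₃ = ∂A₂/∂x − ∂A₁/∂y = -8
∇×A = (16*y^3 - y^2 - 2*z, -2*z - 2, -8)
At (1, -2, -1): (-130, 0, -8).

(-130, 0, -8)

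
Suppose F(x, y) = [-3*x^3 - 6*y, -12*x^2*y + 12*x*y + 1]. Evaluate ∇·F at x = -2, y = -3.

-108

∂F₁/∂x = -9*x^2
∂F₂/∂y = -12*x^2 + 12*x
∇·F = -21*x^2 + 12*x
At (-2, -3): -108.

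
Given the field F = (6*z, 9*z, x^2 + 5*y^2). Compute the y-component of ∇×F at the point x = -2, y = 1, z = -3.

(∇×F)_2 = ∂F₁/∂z − ∂F₃/∂x
= 6 − (2*x)
= -2*x + 6
At (-2, 1, -3): 10.

10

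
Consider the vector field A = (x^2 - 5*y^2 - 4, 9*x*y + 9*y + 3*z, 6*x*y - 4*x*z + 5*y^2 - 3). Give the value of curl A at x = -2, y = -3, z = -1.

(-45, 14, -57)

(∇×A)₁ = ∂A₃/∂y − ∂A₂/∂z = 6*x + 10*y - 3
(∇×A)₂ = ∂A₁/∂z − ∂A₃/∂x = -6*y + 4*z
(∇×A)₃ = ∂A₂/∂x − ∂A₁/∂y = 19*y
∇×A = (6*x + 10*y - 3, -6*y + 4*z, 19*y)
At (-2, -3, -1): (-45, 14, -57).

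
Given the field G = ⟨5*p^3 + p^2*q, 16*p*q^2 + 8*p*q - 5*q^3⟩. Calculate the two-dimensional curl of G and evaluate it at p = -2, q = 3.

164

∂G₂/∂p = 16*q^2 + 8*q
∂G₁/∂q = p^2
Scalar curl = -p^2 + 16*q^2 + 8*q
At (-2, 3): 164.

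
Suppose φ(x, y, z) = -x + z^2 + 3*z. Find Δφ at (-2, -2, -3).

∂²φ/∂x² = 0
∂²φ/∂y² = 0
∂²φ/∂z² = 2
∇²φ = 2
At (-2, -2, -3): 2.

2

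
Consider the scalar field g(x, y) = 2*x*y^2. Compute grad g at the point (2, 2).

∂g/∂x = 2*y^2
∂g/∂y = 4*x*y
∇g = (2*y^2, 4*x*y)
At (2, 2): (8, 16).

(8, 16)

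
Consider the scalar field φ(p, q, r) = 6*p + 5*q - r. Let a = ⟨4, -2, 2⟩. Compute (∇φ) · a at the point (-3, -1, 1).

12

∂φ/∂p = 6
∂φ/∂q = 5
∂φ/∂r = -1
∇φ at (-3, -1, 1) = (6, 5, -1)
∇φ · a = (6)(4) + (5)(-2) + (-1)(2) = 12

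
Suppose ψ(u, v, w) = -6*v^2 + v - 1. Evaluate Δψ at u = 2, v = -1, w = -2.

-12

∂²ψ/∂u² = 0
∂²ψ/∂v² = -12
∂²ψ/∂w² = 0
∇²ψ = -12
At (2, -1, -2): -12.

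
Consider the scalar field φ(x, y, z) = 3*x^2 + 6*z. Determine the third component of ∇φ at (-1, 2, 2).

(∇φ)_3 = ∂φ/∂z = 6
At (-1, 2, 2): 6.

6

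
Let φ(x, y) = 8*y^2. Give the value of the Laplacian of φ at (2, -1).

16

∂²φ/∂x² = 0
∂²φ/∂y² = 16
∇²φ = 16
At (2, -1): 16.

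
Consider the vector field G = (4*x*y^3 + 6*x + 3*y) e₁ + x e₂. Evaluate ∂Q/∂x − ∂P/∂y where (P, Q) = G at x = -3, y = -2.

142

∂G₂/∂x = 1
∂G₁/∂y = 12*x*y^2 + 3
Scalar curl = -12*x*y^2 - 2
At (-3, -2): 142.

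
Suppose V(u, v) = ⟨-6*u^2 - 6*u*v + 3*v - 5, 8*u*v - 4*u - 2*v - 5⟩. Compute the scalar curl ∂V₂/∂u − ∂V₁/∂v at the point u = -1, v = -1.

-21

∂V₂/∂u = 8*v - 4
∂V₁/∂v = -6*u + 3
Scalar curl = 6*u + 8*v - 7
At (-1, -1): -21.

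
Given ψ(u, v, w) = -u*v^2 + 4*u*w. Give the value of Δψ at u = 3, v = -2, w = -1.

∂²ψ/∂u² = 0
∂²ψ/∂v² = -2*u
∂²ψ/∂w² = 0
∇²ψ = -2*u
At (3, -2, -1): -6.

-6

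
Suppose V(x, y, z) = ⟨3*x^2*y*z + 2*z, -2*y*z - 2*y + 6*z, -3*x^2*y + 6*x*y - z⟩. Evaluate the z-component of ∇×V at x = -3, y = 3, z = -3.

81

(∇×V)_3 = ∂V₂/∂x − ∂V₁/∂y
= 0 − (3*x^2*z)
= -3*x^2*z
At (-3, 3, -3): 81.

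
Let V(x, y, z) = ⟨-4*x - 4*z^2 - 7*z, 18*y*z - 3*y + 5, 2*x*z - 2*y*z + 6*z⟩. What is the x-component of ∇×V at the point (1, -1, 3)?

(∇×V)_1 = ∂V₃/∂y − ∂V₂/∂z
= -2*z − (18*y)
= -18*y - 2*z
At (1, -1, 3): 12.

12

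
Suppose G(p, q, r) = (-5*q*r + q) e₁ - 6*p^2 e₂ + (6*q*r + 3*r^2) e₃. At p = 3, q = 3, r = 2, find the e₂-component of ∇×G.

-15

(∇×G)_2 = ∂G₁/∂r − ∂G₃/∂p
= -5*q − (0)
= -5*q
At (3, 3, 2): -15.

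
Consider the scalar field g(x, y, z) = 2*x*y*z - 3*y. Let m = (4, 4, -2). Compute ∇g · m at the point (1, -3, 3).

-48

∂g/∂x = 2*y*z
∂g/∂y = 2*x*z - 3
∂g/∂z = 2*x*y
∇g at (1, -3, 3) = (-18, 3, -6)
∇g · m = (-18)(4) + (3)(4) + (-6)(-2) = -48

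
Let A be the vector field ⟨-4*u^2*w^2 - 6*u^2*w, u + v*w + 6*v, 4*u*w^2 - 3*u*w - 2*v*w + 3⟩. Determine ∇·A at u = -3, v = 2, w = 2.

∂A₁/∂u = -8*u*w^2 - 12*u*w
∂A₂/∂v = w + 6
∂A₃/∂w = 8*u*w - 3*u - 2*v
∇·A = -8*u*w^2 - 4*u*w - 3*u - 2*v + w + 6
At (-3, 2, 2): 133.

133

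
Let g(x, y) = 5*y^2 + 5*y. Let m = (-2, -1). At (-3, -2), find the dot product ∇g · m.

∂g/∂x = 0
∂g/∂y = 10*y + 5
∇g at (-3, -2) = (0, -15)
∇g · m = (0)(-2) + (-15)(-1) = 15

15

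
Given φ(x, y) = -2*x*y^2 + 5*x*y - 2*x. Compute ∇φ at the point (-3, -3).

(-35, -51)

∂φ/∂x = -2*y^2 + 5*y - 2
∂φ/∂y = -4*x*y + 5*x
∇φ = (-2*y^2 + 5*y - 2, -4*x*y + 5*x)
At (-3, -3): (-35, -51).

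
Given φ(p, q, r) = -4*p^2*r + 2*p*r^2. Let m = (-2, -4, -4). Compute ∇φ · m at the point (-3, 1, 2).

128

∂φ/∂p = -8*p*r + 2*r^2
∂φ/∂q = 0
∂φ/∂r = -4*p^2 + 4*p*r
∇φ at (-3, 1, 2) = (56, 0, -60)
∇φ · m = (56)(-2) + (0)(-4) + (-60)(-4) = 128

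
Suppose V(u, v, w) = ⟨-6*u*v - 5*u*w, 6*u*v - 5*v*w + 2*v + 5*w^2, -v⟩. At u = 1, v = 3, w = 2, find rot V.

(-6, -5, 24)

(∇×V)₁ = ∂V₃/∂v − ∂V₂/∂w = 5*v - 10*w - 1
(∇×V)₂ = ∂V₁/∂w − ∂V₃/∂u = -5*u
(∇×V)₃ = ∂V₂/∂u − ∂V₁/∂v = 6*u + 6*v
∇×V = (5*v - 10*w - 1, -5*u, 6*u + 6*v)
At (1, 3, 2): (-6, -5, 24).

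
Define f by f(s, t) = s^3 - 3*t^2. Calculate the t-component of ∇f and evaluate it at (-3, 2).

(∇f)_2 = ∂f/∂t = -6*t
At (-3, 2): -12.

-12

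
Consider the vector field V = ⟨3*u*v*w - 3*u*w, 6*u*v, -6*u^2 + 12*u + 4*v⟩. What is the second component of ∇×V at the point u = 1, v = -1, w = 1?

(∇×V)_2 = ∂V₁/∂w − ∂V₃/∂u
= 3*u*v - 3*u − (-12*u + 12)
= 3*u*v + 9*u - 12
At (1, -1, 1): -6.

-6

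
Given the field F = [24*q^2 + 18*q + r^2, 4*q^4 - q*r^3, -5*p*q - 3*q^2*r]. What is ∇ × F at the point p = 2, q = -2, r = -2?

(∇×F)₁ = ∂F₃/∂q − ∂F₂/∂r = -5*p + 3*q*r^2 - 6*q*r
(∇×F)₂ = ∂F₁/∂r − ∂F₃/∂p = 5*q + 2*r
(∇×F)₃ = ∂F₂/∂p − ∂F₁/∂q = -48*q - 18
∇×F = (-5*p + 3*q*r^2 - 6*q*r, 5*q + 2*r, -48*q - 18)
At (2, -2, -2): (-58, -14, 78).

(-58, -14, 78)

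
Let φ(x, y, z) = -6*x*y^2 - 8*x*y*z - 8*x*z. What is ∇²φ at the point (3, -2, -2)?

-36

∂²φ/∂x² = 0
∂²φ/∂y² = -12*x
∂²φ/∂z² = 0
∇²φ = -12*x
At (3, -2, -2): -36.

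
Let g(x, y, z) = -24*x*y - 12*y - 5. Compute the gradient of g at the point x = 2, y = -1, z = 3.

(24, -60, 0)

∂g/∂x = -24*y
∂g/∂y = -24*x - 12
∂g/∂z = 0
∇g = (-24*y, -24*x - 12, 0)
At (2, -1, 3): (24, -60, 0).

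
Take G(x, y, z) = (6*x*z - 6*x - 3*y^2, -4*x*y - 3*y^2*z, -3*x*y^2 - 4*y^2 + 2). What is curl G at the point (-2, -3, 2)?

(∇×G)₁ = ∂G₃/∂y − ∂G₂/∂z = -6*x*y + 3*y^2 - 8*y
(∇×G)₂ = ∂G₁/∂z − ∂G₃/∂x = 6*x + 3*y^2
(∇×G)₃ = ∂G₂/∂x − ∂G₁/∂y = 2*y
∇×G = (-6*x*y + 3*y^2 - 8*y, 6*x + 3*y^2, 2*y)
At (-2, -3, 2): (15, 15, -6).

(15, 15, -6)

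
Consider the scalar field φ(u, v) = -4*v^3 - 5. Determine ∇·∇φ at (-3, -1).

∂²φ/∂u² = 0
∂²φ/∂v² = -24*v
∇²φ = -24*v
At (-3, -1): 24.

24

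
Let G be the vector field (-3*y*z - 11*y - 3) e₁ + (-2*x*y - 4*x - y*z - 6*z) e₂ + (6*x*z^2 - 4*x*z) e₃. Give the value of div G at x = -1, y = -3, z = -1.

∂G₁/∂x = 0
∂G₂/∂y = -2*x - z
∂G₃/∂z = 12*x*z - 4*x
∇·G = 12*x*z - 6*x - z
At (-1, -3, -1): 19.

19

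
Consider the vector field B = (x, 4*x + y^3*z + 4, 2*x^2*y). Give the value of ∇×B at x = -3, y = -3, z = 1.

(∇×B)₁ = ∂B₃/∂y − ∂B₂/∂z = 2*x^2 - y^3
(∇×B)₂ = ∂B₁/∂z − ∂B₃/∂x = -4*x*y
(∇×B)₃ = ∂B₂/∂x − ∂B₁/∂y = 4
∇×B = (2*x^2 - y^3, -4*x*y, 4)
At (-3, -3, 1): (45, -36, 4).

(45, -36, 4)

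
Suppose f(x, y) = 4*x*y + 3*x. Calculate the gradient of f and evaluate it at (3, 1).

∂f/∂x = 4*y + 3
∂f/∂y = 4*x
∇f = (4*y + 3, 4*x)
At (3, 1): (7, 12).

(7, 12)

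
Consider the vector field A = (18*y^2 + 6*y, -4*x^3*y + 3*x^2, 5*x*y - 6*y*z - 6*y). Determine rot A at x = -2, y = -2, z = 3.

(∇×A)₁ = ∂A₃/∂y − ∂A₂/∂z = 5*x - 6*z - 6
(∇×A)₂ = ∂A₁/∂z − ∂A₃/∂x = -5*y
(∇×A)₃ = ∂A₂/∂x − ∂A₁/∂y = -12*x^2*y + 6*x - 36*y - 6
∇×A = (5*x - 6*z - 6, -5*y, -12*x^2*y + 6*x - 36*y - 6)
At (-2, -2, 3): (-34, 10, 150).

(-34, 10, 150)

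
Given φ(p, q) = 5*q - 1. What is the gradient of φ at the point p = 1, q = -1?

∂φ/∂p = 0
∂φ/∂q = 5
∇φ = (0, 5)
At (1, -1): (0, 5).

(0, 5)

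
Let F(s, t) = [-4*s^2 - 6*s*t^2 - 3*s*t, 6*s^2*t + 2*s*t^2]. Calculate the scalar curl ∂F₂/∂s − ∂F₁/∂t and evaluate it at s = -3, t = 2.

∂F₂/∂s = 12*s*t + 2*t^2
∂F₁/∂t = -12*s*t - 3*s
Scalar curl = 24*s*t + 3*s + 2*t^2
At (-3, 2): -145.

-145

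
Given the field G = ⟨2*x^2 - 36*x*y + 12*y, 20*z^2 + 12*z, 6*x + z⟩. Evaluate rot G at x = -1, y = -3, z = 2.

(-92, -6, -48)

(∇×G)₁ = ∂G₃/∂y − ∂G₂/∂z = -40*z - 12
(∇×G)₂ = ∂G₁/∂z − ∂G₃/∂x = -6
(∇×G)₃ = ∂G₂/∂x − ∂G₁/∂y = 36*x - 12
∇×G = (-40*z - 12, -6, 36*x - 12)
At (-1, -3, 2): (-92, -6, -48).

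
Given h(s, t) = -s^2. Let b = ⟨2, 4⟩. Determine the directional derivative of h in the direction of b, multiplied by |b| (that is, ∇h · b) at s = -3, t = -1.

12

∂h/∂s = -2*s
∂h/∂t = 0
∇h at (-3, -1) = (6, 0)
∇h · b = (6)(2) + (0)(4) = 12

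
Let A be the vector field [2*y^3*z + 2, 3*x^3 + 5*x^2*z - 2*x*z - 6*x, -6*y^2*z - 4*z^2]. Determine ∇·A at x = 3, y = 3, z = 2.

∂A₁/∂x = 0
∂A₂/∂y = 0
∂A₃/∂z = -6*y^2 - 8*z
∇·A = -6*y^2 - 8*z
At (3, 3, 2): -70.

-70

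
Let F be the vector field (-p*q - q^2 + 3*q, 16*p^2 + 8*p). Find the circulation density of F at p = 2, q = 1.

∂F₂/∂p = 32*p + 8
∂F₁/∂q = -p - 2*q + 3
Scalar curl = 33*p + 2*q + 5
At (2, 1): 73.

73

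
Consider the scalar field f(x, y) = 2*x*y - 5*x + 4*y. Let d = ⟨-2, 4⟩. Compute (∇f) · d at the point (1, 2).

26

∂f/∂x = 2*y - 5
∂f/∂y = 2*x + 4
∇f at (1, 2) = (-1, 6)
∇f · d = (-1)(-2) + (6)(4) = 26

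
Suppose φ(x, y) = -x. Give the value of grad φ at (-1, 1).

∂φ/∂x = -1
∂φ/∂y = 0
∇φ = (-1, 0)
At (-1, 1): (-1, 0).

(-1, 0)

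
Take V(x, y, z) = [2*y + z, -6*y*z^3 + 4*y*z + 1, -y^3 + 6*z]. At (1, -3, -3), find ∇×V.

(∇×V)₁ = ∂V₃/∂y − ∂V₂/∂z = -3*y^2 + 18*y*z^2 - 4*y
(∇×V)₂ = ∂V₁/∂z − ∂V₃/∂x = 1
(∇×V)₃ = ∂V₂/∂x − ∂V₁/∂y = -2
∇×V = (-3*y^2 + 18*y*z^2 - 4*y, 1, -2)
At (1, -3, -3): (-501, 1, -2).

(-501, 1, -2)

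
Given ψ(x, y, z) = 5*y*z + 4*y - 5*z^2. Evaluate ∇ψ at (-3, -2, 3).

∂ψ/∂x = 0
∂ψ/∂y = 5*z + 4
∂ψ/∂z = 5*y - 10*z
∇ψ = (0, 5*z + 4, 5*y - 10*z)
At (-3, -2, 3): (0, 19, -40).

(0, 19, -40)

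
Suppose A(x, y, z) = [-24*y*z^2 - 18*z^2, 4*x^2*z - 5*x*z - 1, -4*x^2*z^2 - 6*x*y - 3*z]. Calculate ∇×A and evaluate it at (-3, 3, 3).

(∇×A)₁ = ∂A₃/∂y − ∂A₂/∂z = -4*x^2 - x
(∇×A)₂ = ∂A₁/∂z − ∂A₃/∂x = 8*x*z^2 - 48*y*z + 6*y - 36*z
(∇×A)₃ = ∂A₂/∂x − ∂A₁/∂y = 8*x*z + 24*z^2 - 5*z
∇×A = (-4*x^2 - x, 8*x*z^2 - 48*y*z + 6*y - 36*z, 8*x*z + 24*z^2 - 5*z)
At (-3, 3, 3): (-33, -738, 129).

(-33, -738, 129)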